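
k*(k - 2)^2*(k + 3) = k^4 - k^3 - 8*k^2 + 12*k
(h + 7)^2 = h^2 + 14*h + 49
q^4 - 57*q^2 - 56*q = q*(q - 8)*(q + 1)*(q + 7)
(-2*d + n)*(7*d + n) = -14*d^2 + 5*d*n + n^2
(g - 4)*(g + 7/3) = g^2 - 5*g/3 - 28/3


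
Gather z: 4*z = 4*z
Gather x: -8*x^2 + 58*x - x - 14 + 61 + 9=-8*x^2 + 57*x + 56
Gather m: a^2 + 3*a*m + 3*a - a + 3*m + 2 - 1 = a^2 + 2*a + m*(3*a + 3) + 1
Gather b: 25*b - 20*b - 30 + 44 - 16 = 5*b - 2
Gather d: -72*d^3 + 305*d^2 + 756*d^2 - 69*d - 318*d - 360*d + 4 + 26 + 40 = -72*d^3 + 1061*d^2 - 747*d + 70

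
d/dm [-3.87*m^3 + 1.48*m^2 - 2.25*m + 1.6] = -11.61*m^2 + 2.96*m - 2.25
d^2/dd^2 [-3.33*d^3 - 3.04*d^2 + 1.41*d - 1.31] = -19.98*d - 6.08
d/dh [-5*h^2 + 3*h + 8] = 3 - 10*h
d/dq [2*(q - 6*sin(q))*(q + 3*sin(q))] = -6*q*cos(q) + 4*q - 6*sin(q) - 36*sin(2*q)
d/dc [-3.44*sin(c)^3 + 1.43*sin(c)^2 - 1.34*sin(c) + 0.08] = (-10.32*sin(c)^2 + 2.86*sin(c) - 1.34)*cos(c)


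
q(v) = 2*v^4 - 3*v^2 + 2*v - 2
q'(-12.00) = -13750.00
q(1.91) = 17.49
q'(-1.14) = -3.01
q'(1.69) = 30.47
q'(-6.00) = -1690.00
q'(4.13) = 540.78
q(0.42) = -1.63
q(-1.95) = 11.61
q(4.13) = 536.96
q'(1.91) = 46.28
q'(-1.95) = -45.62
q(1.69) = 9.13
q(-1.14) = -4.80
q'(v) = 8*v^3 - 6*v + 2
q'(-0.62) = 3.81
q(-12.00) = 41014.00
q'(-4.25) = -586.62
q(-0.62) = -4.10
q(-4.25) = 587.82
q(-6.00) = 2470.00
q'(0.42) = 0.07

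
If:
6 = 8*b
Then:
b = 3/4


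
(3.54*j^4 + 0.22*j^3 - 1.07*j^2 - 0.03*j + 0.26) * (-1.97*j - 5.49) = -6.9738*j^5 - 19.868*j^4 + 0.9001*j^3 + 5.9334*j^2 - 0.3475*j - 1.4274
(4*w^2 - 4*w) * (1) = 4*w^2 - 4*w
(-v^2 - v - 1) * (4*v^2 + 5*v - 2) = -4*v^4 - 9*v^3 - 7*v^2 - 3*v + 2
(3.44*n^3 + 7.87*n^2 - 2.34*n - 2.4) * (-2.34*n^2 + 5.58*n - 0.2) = -8.0496*n^5 + 0.779399999999999*n^4 + 48.7022*n^3 - 9.0152*n^2 - 12.924*n + 0.48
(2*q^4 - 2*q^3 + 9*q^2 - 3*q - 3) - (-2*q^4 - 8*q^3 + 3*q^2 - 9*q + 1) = 4*q^4 + 6*q^3 + 6*q^2 + 6*q - 4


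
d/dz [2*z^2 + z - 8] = 4*z + 1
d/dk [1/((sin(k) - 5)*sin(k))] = (5 - 2*sin(k))*cos(k)/((sin(k) - 5)^2*sin(k)^2)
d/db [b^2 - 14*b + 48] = 2*b - 14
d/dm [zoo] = 0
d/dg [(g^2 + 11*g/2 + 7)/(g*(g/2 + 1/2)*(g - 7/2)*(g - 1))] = 4*(-4*g^5 - 26*g^4 + 21*g^3 + 165*g^2 + 28*g - 49)/(g^2*(4*g^6 - 28*g^5 + 41*g^4 + 56*g^3 - 94*g^2 - 28*g + 49))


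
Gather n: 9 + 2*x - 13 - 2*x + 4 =0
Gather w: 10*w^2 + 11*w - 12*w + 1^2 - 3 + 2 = 10*w^2 - w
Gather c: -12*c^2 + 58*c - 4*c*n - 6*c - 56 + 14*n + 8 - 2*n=-12*c^2 + c*(52 - 4*n) + 12*n - 48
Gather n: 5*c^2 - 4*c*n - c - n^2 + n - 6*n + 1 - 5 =5*c^2 - c - n^2 + n*(-4*c - 5) - 4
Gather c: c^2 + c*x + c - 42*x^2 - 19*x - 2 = c^2 + c*(x + 1) - 42*x^2 - 19*x - 2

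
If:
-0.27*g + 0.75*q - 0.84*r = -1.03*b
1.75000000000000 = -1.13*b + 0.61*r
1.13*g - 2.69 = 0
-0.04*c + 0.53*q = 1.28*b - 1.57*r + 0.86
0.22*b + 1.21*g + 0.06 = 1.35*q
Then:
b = -3.51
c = -30.67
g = 2.38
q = 1.61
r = -3.64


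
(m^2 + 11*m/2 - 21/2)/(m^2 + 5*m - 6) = (2*m^2 + 11*m - 21)/(2*(m^2 + 5*m - 6))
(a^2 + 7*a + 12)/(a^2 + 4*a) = (a + 3)/a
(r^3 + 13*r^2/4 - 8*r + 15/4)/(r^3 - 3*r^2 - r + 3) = (4*r^2 + 17*r - 15)/(4*(r^2 - 2*r - 3))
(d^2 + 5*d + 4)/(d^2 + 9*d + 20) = (d + 1)/(d + 5)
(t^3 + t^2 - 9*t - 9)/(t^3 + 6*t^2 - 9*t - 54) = (t + 1)/(t + 6)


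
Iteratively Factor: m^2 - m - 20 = (m + 4)*(m - 5)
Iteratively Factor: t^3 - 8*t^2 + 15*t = (t - 3)*(t^2 - 5*t) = (t - 5)*(t - 3)*(t)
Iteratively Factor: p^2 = (p)*(p)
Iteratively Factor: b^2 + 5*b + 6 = (b + 3)*(b + 2)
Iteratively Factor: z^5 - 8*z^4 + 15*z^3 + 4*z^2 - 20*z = (z + 1)*(z^4 - 9*z^3 + 24*z^2 - 20*z) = (z - 2)*(z + 1)*(z^3 - 7*z^2 + 10*z) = (z - 2)^2*(z + 1)*(z^2 - 5*z) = (z - 5)*(z - 2)^2*(z + 1)*(z)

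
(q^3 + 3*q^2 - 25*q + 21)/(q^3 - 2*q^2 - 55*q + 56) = (q - 3)/(q - 8)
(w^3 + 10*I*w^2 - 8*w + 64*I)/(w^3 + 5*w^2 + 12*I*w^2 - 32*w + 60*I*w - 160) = (w - 2*I)/(w + 5)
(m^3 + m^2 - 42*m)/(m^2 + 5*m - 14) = m*(m - 6)/(m - 2)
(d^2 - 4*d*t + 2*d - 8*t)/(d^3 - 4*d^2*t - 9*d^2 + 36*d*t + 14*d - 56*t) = (d + 2)/(d^2 - 9*d + 14)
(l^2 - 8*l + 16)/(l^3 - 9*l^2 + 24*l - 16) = 1/(l - 1)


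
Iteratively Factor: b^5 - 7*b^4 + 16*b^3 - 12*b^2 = (b - 2)*(b^4 - 5*b^3 + 6*b^2) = (b - 3)*(b - 2)*(b^3 - 2*b^2) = b*(b - 3)*(b - 2)*(b^2 - 2*b) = b^2*(b - 3)*(b - 2)*(b - 2)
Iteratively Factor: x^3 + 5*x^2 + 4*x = (x + 4)*(x^2 + x) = (x + 1)*(x + 4)*(x)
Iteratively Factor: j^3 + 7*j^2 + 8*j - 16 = (j + 4)*(j^2 + 3*j - 4) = (j - 1)*(j + 4)*(j + 4)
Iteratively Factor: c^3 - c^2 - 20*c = (c + 4)*(c^2 - 5*c) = (c - 5)*(c + 4)*(c)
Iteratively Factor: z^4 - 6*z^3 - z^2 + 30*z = (z + 2)*(z^3 - 8*z^2 + 15*z) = (z - 5)*(z + 2)*(z^2 - 3*z) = z*(z - 5)*(z + 2)*(z - 3)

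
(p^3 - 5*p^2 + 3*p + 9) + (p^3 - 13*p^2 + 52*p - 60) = 2*p^3 - 18*p^2 + 55*p - 51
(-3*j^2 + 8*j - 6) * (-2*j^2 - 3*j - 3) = 6*j^4 - 7*j^3 - 3*j^2 - 6*j + 18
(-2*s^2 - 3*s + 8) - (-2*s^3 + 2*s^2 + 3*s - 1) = 2*s^3 - 4*s^2 - 6*s + 9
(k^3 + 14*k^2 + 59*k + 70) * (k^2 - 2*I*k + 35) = k^5 + 14*k^4 - 2*I*k^4 + 94*k^3 - 28*I*k^3 + 560*k^2 - 118*I*k^2 + 2065*k - 140*I*k + 2450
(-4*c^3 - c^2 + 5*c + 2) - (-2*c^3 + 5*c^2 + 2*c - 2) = -2*c^3 - 6*c^2 + 3*c + 4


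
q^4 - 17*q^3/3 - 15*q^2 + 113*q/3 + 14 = (q - 7)*(q - 2)*(q + 1/3)*(q + 3)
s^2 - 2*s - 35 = (s - 7)*(s + 5)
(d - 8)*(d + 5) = d^2 - 3*d - 40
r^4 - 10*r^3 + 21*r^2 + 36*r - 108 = (r - 6)*(r - 3)^2*(r + 2)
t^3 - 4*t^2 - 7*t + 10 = (t - 5)*(t - 1)*(t + 2)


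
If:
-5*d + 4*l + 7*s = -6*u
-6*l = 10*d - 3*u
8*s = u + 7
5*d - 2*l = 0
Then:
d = -147/1495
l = -147/598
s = 231/299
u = -245/299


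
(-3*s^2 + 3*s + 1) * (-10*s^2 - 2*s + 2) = 30*s^4 - 24*s^3 - 22*s^2 + 4*s + 2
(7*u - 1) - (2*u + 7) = 5*u - 8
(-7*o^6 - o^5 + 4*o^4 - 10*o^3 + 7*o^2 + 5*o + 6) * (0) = 0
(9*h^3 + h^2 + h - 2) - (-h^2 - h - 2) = 9*h^3 + 2*h^2 + 2*h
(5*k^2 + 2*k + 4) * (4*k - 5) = 20*k^3 - 17*k^2 + 6*k - 20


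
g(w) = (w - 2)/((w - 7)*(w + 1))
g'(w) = -(w - 2)/((w - 7)*(w + 1)^2) + 1/((w - 7)*(w + 1)) - (w - 2)/((w - 7)^2*(w + 1))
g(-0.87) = 2.81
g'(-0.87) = -22.20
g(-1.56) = -0.74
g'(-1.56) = -1.20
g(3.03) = -0.06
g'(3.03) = -0.06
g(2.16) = -0.01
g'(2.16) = -0.06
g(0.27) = 0.20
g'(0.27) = -0.25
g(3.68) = -0.11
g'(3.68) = -0.07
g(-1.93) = -0.47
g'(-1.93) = -0.44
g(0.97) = 0.09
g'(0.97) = -0.11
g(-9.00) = -0.09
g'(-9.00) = -0.00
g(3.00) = -0.06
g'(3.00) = -0.06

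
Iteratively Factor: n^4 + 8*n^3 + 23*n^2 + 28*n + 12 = (n + 3)*(n^3 + 5*n^2 + 8*n + 4) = (n + 2)*(n + 3)*(n^2 + 3*n + 2) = (n + 1)*(n + 2)*(n + 3)*(n + 2)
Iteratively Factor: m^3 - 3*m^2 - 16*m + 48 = (m - 3)*(m^2 - 16) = (m - 4)*(m - 3)*(m + 4)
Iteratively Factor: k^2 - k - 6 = (k - 3)*(k + 2)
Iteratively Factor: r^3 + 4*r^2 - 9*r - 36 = (r + 4)*(r^2 - 9) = (r - 3)*(r + 4)*(r + 3)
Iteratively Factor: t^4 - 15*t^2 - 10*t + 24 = (t - 1)*(t^3 + t^2 - 14*t - 24) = (t - 4)*(t - 1)*(t^2 + 5*t + 6) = (t - 4)*(t - 1)*(t + 2)*(t + 3)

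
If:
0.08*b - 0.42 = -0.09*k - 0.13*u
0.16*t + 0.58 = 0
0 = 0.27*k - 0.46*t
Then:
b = 12.1979166666667 - 1.625*u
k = -6.18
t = -3.62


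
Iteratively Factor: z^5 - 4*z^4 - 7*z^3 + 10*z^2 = (z)*(z^4 - 4*z^3 - 7*z^2 + 10*z) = z*(z - 5)*(z^3 + z^2 - 2*z) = z^2*(z - 5)*(z^2 + z - 2) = z^2*(z - 5)*(z - 1)*(z + 2)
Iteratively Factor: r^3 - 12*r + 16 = (r - 2)*(r^2 + 2*r - 8) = (r - 2)*(r + 4)*(r - 2)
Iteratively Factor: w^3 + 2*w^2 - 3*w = (w - 1)*(w^2 + 3*w) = (w - 1)*(w + 3)*(w)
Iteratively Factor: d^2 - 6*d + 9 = (d - 3)*(d - 3)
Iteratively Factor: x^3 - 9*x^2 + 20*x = (x - 4)*(x^2 - 5*x) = (x - 5)*(x - 4)*(x)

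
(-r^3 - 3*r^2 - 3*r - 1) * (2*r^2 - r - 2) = -2*r^5 - 5*r^4 - r^3 + 7*r^2 + 7*r + 2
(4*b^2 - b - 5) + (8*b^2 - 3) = 12*b^2 - b - 8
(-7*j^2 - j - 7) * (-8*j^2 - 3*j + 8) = 56*j^4 + 29*j^3 + 3*j^2 + 13*j - 56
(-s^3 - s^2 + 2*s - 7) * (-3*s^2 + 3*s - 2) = 3*s^5 - 7*s^3 + 29*s^2 - 25*s + 14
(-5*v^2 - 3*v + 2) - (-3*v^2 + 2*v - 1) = -2*v^2 - 5*v + 3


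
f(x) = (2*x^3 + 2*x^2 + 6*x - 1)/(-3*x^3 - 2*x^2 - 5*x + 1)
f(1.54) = -0.91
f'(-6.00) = 0.00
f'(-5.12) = -0.01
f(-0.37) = -1.12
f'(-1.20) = -0.28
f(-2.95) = -0.70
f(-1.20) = -0.94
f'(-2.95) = -0.05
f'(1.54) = 0.14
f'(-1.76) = -0.18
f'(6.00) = 0.01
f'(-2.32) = -0.09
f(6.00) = -0.72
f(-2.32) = -0.74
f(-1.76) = -0.82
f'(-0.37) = 0.01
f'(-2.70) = -0.06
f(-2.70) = -0.71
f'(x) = (6*x^2 + 4*x + 6)/(-3*x^3 - 2*x^2 - 5*x + 1) + (9*x^2 + 4*x + 5)*(2*x^3 + 2*x^2 + 6*x - 1)/(-3*x^3 - 2*x^2 - 5*x + 1)^2 = (2*x^4 + 16*x^3 - x^2 + 1)/(9*x^6 + 12*x^5 + 34*x^4 + 14*x^3 + 21*x^2 - 10*x + 1)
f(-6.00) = -0.65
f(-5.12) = -0.66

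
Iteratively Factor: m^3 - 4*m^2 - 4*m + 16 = (m - 2)*(m^2 - 2*m - 8) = (m - 2)*(m + 2)*(m - 4)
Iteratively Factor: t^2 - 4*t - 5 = (t - 5)*(t + 1)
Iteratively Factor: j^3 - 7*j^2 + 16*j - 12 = (j - 2)*(j^2 - 5*j + 6) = (j - 2)^2*(j - 3)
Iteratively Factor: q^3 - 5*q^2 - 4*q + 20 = (q - 2)*(q^2 - 3*q - 10) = (q - 5)*(q - 2)*(q + 2)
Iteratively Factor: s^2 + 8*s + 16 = (s + 4)*(s + 4)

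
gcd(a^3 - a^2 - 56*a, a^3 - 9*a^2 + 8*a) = a^2 - 8*a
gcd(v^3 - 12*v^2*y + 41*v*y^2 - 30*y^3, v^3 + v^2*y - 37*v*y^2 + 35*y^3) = v^2 - 6*v*y + 5*y^2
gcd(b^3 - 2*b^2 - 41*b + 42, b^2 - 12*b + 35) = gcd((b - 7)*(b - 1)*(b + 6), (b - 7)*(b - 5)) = b - 7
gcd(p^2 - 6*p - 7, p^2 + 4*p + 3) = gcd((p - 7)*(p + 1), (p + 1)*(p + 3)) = p + 1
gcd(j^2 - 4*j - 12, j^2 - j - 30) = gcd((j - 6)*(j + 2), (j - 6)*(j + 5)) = j - 6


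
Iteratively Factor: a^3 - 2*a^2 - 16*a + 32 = (a + 4)*(a^2 - 6*a + 8) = (a - 2)*(a + 4)*(a - 4)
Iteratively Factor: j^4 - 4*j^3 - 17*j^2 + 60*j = (j + 4)*(j^3 - 8*j^2 + 15*j) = j*(j + 4)*(j^2 - 8*j + 15) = j*(j - 5)*(j + 4)*(j - 3)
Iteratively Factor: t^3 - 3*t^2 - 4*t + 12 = (t - 2)*(t^2 - t - 6) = (t - 2)*(t + 2)*(t - 3)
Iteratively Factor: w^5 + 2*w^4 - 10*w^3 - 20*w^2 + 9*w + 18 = (w - 3)*(w^4 + 5*w^3 + 5*w^2 - 5*w - 6) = (w - 3)*(w + 2)*(w^3 + 3*w^2 - w - 3) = (w - 3)*(w + 1)*(w + 2)*(w^2 + 2*w - 3) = (w - 3)*(w - 1)*(w + 1)*(w + 2)*(w + 3)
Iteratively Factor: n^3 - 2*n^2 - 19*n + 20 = (n - 1)*(n^2 - n - 20) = (n - 1)*(n + 4)*(n - 5)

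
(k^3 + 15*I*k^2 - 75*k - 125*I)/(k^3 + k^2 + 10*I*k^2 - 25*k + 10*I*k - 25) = (k + 5*I)/(k + 1)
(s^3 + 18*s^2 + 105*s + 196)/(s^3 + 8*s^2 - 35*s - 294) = (s + 4)/(s - 6)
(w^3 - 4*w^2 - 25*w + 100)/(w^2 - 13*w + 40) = (w^2 + w - 20)/(w - 8)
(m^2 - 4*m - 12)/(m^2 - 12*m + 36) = (m + 2)/(m - 6)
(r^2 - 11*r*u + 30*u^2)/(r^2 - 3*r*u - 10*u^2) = (r - 6*u)/(r + 2*u)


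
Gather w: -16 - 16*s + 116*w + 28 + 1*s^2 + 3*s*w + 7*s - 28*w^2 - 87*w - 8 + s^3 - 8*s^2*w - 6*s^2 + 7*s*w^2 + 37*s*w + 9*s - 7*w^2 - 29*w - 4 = s^3 - 5*s^2 + w^2*(7*s - 35) + w*(-8*s^2 + 40*s)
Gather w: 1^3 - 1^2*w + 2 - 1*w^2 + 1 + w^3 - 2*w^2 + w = w^3 - 3*w^2 + 4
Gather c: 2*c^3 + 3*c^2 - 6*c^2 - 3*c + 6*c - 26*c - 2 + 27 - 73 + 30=2*c^3 - 3*c^2 - 23*c - 18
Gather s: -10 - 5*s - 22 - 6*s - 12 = -11*s - 44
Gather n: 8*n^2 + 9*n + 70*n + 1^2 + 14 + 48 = 8*n^2 + 79*n + 63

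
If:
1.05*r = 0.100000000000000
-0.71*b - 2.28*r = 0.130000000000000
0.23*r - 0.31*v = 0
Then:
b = -0.49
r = 0.10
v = 0.07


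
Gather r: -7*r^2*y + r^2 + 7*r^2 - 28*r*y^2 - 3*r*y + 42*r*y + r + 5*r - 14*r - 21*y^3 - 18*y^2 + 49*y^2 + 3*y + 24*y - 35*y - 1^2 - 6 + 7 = r^2*(8 - 7*y) + r*(-28*y^2 + 39*y - 8) - 21*y^3 + 31*y^2 - 8*y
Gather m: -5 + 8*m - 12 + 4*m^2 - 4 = 4*m^2 + 8*m - 21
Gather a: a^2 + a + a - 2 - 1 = a^2 + 2*a - 3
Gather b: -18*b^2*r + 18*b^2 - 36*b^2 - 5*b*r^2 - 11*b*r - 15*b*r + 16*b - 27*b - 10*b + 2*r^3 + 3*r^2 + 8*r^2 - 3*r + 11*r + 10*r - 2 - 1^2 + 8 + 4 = b^2*(-18*r - 18) + b*(-5*r^2 - 26*r - 21) + 2*r^3 + 11*r^2 + 18*r + 9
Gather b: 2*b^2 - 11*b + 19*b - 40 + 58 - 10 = 2*b^2 + 8*b + 8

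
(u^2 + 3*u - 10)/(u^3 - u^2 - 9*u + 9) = (u^2 + 3*u - 10)/(u^3 - u^2 - 9*u + 9)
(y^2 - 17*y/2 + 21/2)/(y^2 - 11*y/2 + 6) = (y - 7)/(y - 4)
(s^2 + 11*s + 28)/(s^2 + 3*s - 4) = (s + 7)/(s - 1)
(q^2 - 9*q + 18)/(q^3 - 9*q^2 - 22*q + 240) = (q - 3)/(q^2 - 3*q - 40)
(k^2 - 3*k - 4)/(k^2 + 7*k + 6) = (k - 4)/(k + 6)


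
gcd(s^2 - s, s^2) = s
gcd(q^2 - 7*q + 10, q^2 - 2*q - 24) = 1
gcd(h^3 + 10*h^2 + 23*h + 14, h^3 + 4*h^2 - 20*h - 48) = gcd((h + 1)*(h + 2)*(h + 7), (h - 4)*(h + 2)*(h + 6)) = h + 2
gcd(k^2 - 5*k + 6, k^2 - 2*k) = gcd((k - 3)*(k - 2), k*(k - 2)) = k - 2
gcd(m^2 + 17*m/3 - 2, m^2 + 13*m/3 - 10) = m + 6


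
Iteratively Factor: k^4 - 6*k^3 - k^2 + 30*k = (k - 5)*(k^3 - k^2 - 6*k) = k*(k - 5)*(k^2 - k - 6) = k*(k - 5)*(k - 3)*(k + 2)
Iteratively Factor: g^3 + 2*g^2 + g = (g + 1)*(g^2 + g) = g*(g + 1)*(g + 1)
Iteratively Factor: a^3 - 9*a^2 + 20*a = (a - 5)*(a^2 - 4*a) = (a - 5)*(a - 4)*(a)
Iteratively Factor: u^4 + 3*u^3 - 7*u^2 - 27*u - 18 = (u + 2)*(u^3 + u^2 - 9*u - 9) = (u + 1)*(u + 2)*(u^2 - 9) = (u + 1)*(u + 2)*(u + 3)*(u - 3)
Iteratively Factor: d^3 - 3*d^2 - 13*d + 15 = (d + 3)*(d^2 - 6*d + 5) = (d - 1)*(d + 3)*(d - 5)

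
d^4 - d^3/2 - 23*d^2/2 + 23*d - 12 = (d - 2)*(d - 3/2)*(d - 1)*(d + 4)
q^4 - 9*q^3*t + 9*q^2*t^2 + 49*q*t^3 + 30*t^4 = (q - 6*t)*(q - 5*t)*(q + t)^2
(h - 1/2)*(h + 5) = h^2 + 9*h/2 - 5/2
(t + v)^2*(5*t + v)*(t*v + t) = 5*t^4*v + 5*t^4 + 11*t^3*v^2 + 11*t^3*v + 7*t^2*v^3 + 7*t^2*v^2 + t*v^4 + t*v^3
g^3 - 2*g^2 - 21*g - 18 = (g - 6)*(g + 1)*(g + 3)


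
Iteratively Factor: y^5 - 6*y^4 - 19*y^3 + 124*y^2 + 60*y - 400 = (y - 2)*(y^4 - 4*y^3 - 27*y^2 + 70*y + 200) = (y - 5)*(y - 2)*(y^3 + y^2 - 22*y - 40) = (y - 5)*(y - 2)*(y + 2)*(y^2 - y - 20) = (y - 5)*(y - 2)*(y + 2)*(y + 4)*(y - 5)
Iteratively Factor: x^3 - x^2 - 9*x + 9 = (x + 3)*(x^2 - 4*x + 3) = (x - 3)*(x + 3)*(x - 1)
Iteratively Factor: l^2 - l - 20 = (l + 4)*(l - 5)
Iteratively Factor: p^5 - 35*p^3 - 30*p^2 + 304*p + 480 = (p - 5)*(p^4 + 5*p^3 - 10*p^2 - 80*p - 96) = (p - 5)*(p + 3)*(p^3 + 2*p^2 - 16*p - 32) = (p - 5)*(p + 2)*(p + 3)*(p^2 - 16) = (p - 5)*(p - 4)*(p + 2)*(p + 3)*(p + 4)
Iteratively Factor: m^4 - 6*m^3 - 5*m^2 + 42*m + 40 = (m - 4)*(m^3 - 2*m^2 - 13*m - 10) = (m - 4)*(m + 1)*(m^2 - 3*m - 10) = (m - 5)*(m - 4)*(m + 1)*(m + 2)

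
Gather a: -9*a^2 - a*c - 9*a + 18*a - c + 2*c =-9*a^2 + a*(9 - c) + c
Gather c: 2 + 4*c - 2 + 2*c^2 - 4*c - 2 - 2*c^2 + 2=0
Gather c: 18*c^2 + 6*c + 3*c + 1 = 18*c^2 + 9*c + 1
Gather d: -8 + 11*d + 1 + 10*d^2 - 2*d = 10*d^2 + 9*d - 7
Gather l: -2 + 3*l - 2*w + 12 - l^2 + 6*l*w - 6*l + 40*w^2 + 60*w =-l^2 + l*(6*w - 3) + 40*w^2 + 58*w + 10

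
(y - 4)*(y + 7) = y^2 + 3*y - 28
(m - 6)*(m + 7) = m^2 + m - 42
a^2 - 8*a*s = a*(a - 8*s)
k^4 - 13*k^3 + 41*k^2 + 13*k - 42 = (k - 7)*(k - 6)*(k - 1)*(k + 1)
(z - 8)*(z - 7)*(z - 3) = z^3 - 18*z^2 + 101*z - 168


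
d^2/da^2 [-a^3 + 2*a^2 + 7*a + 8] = 4 - 6*a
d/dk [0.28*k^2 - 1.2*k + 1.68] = 0.56*k - 1.2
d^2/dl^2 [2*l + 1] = 0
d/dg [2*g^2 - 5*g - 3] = 4*g - 5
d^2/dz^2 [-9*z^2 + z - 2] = -18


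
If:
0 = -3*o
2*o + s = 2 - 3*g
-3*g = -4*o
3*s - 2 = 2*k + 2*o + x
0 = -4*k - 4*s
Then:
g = 0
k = -2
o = 0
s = 2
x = 8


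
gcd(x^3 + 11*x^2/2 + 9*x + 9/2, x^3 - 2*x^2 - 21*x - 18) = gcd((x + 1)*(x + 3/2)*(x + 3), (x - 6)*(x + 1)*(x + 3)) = x^2 + 4*x + 3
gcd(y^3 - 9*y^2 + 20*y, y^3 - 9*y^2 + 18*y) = y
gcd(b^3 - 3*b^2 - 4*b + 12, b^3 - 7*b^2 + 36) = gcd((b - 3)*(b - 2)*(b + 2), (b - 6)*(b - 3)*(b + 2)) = b^2 - b - 6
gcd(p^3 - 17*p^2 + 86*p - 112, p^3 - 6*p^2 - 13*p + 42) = p^2 - 9*p + 14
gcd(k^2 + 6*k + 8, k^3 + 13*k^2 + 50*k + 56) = k^2 + 6*k + 8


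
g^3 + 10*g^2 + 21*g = g*(g + 3)*(g + 7)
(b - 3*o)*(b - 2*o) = b^2 - 5*b*o + 6*o^2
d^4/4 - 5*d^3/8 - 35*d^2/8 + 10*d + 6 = (d/4 + 1)*(d - 4)*(d - 3)*(d + 1/2)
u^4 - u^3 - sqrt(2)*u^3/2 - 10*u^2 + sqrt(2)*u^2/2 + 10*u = u*(u - 1)*(u - 5*sqrt(2)/2)*(u + 2*sqrt(2))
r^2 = r^2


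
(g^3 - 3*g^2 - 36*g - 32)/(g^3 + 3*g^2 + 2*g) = (g^2 - 4*g - 32)/(g*(g + 2))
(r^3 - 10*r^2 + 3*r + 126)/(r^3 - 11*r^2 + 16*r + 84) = (r + 3)/(r + 2)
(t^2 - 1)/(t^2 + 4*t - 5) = (t + 1)/(t + 5)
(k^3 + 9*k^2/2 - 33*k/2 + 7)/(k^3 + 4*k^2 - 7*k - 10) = (2*k^2 + 13*k - 7)/(2*(k^2 + 6*k + 5))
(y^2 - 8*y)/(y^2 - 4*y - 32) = y/(y + 4)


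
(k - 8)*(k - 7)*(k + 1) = k^3 - 14*k^2 + 41*k + 56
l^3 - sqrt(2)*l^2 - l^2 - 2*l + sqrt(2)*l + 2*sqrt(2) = (l - 2)*(l + 1)*(l - sqrt(2))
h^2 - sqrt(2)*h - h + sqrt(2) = (h - 1)*(h - sqrt(2))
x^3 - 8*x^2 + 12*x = x*(x - 6)*(x - 2)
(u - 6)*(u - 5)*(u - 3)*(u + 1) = u^4 - 13*u^3 + 49*u^2 - 27*u - 90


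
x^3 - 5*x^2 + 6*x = x*(x - 3)*(x - 2)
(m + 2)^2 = m^2 + 4*m + 4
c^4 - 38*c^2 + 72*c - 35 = (c - 5)*(c - 1)^2*(c + 7)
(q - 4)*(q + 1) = q^2 - 3*q - 4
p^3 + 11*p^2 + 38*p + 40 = (p + 2)*(p + 4)*(p + 5)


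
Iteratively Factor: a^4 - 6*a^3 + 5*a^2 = (a)*(a^3 - 6*a^2 + 5*a) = a*(a - 1)*(a^2 - 5*a) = a*(a - 5)*(a - 1)*(a)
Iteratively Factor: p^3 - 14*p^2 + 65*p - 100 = (p - 5)*(p^2 - 9*p + 20) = (p - 5)*(p - 4)*(p - 5)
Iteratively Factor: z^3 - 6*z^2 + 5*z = (z - 5)*(z^2 - z) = (z - 5)*(z - 1)*(z)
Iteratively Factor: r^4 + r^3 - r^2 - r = (r + 1)*(r^3 - r) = (r + 1)^2*(r^2 - r) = r*(r + 1)^2*(r - 1)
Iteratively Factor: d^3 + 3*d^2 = (d)*(d^2 + 3*d) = d^2*(d + 3)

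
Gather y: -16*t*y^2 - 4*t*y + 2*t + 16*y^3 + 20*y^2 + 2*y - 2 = 2*t + 16*y^3 + y^2*(20 - 16*t) + y*(2 - 4*t) - 2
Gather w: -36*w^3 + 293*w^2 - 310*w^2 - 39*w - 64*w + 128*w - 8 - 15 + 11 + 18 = -36*w^3 - 17*w^2 + 25*w + 6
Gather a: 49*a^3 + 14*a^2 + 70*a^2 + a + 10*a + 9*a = 49*a^3 + 84*a^2 + 20*a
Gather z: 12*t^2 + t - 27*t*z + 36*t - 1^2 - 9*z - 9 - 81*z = 12*t^2 + 37*t + z*(-27*t - 90) - 10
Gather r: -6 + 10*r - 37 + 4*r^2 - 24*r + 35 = 4*r^2 - 14*r - 8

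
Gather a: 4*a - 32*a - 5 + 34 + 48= 77 - 28*a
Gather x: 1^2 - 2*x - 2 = -2*x - 1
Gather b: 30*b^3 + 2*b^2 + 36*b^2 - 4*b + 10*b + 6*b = 30*b^3 + 38*b^2 + 12*b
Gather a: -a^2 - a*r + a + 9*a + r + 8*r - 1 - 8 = -a^2 + a*(10 - r) + 9*r - 9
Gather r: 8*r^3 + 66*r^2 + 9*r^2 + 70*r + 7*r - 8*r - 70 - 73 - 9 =8*r^3 + 75*r^2 + 69*r - 152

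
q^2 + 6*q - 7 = (q - 1)*(q + 7)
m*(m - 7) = m^2 - 7*m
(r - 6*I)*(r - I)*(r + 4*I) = r^3 - 3*I*r^2 + 22*r - 24*I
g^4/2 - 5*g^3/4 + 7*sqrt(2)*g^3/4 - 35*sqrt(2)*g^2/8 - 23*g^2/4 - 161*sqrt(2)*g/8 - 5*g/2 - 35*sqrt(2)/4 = (g/2 + 1)*(g - 5)*(g + 1/2)*(g + 7*sqrt(2)/2)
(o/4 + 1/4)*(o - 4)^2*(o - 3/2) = o^4/4 - 17*o^3/8 + 37*o^2/8 + o - 6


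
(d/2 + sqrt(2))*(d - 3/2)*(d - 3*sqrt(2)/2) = d^3/2 - 3*d^2/4 + sqrt(2)*d^2/4 - 3*d - 3*sqrt(2)*d/8 + 9/2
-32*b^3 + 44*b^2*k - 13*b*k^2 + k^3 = (-8*b + k)*(-4*b + k)*(-b + k)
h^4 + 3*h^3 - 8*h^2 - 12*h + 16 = (h - 2)*(h - 1)*(h + 2)*(h + 4)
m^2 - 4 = (m - 2)*(m + 2)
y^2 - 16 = (y - 4)*(y + 4)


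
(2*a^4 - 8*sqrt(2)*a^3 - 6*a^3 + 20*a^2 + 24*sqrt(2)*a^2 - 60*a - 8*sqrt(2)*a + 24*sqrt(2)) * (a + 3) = 2*a^5 - 8*sqrt(2)*a^4 + 2*a^3 + 64*sqrt(2)*a^2 - 180*a + 72*sqrt(2)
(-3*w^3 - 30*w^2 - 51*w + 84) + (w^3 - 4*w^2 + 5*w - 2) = -2*w^3 - 34*w^2 - 46*w + 82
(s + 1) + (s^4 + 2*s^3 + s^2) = s^4 + 2*s^3 + s^2 + s + 1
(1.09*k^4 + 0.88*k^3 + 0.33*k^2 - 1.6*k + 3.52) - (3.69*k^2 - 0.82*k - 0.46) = 1.09*k^4 + 0.88*k^3 - 3.36*k^2 - 0.78*k + 3.98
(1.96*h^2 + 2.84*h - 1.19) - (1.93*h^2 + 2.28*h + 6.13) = 0.03*h^2 + 0.56*h - 7.32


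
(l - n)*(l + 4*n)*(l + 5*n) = l^3 + 8*l^2*n + 11*l*n^2 - 20*n^3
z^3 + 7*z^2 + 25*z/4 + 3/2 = (z + 1/2)^2*(z + 6)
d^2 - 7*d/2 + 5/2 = (d - 5/2)*(d - 1)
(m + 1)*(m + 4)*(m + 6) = m^3 + 11*m^2 + 34*m + 24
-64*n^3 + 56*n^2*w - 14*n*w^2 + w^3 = (-8*n + w)*(-4*n + w)*(-2*n + w)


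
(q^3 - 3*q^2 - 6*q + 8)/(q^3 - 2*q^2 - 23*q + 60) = (q^2 + q - 2)/(q^2 + 2*q - 15)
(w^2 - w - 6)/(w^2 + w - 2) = (w - 3)/(w - 1)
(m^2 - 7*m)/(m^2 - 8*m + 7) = m/(m - 1)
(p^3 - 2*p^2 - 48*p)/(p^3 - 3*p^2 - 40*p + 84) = p*(p - 8)/(p^2 - 9*p + 14)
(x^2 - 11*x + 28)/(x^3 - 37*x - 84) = (x - 4)/(x^2 + 7*x + 12)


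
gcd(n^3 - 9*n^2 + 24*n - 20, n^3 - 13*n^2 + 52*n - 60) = n^2 - 7*n + 10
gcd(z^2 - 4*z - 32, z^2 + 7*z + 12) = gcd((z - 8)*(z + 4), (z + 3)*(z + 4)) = z + 4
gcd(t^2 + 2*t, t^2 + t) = t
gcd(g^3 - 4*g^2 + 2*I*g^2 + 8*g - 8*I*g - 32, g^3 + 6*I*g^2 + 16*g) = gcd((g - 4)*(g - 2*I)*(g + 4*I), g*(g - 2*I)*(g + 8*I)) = g - 2*I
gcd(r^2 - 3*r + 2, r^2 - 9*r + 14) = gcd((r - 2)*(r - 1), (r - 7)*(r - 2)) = r - 2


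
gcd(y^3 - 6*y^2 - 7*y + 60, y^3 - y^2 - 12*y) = y^2 - y - 12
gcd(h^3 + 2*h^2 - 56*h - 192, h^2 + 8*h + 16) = h + 4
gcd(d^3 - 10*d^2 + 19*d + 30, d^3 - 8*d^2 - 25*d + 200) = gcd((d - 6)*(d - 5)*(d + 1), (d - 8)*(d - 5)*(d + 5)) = d - 5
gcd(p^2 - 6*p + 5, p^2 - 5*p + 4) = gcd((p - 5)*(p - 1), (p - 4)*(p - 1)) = p - 1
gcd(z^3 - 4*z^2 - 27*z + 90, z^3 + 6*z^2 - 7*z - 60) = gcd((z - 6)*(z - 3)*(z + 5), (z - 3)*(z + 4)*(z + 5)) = z^2 + 2*z - 15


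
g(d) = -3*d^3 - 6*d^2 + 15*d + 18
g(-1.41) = -6.67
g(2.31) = -16.35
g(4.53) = -316.05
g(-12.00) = 4158.00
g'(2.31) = -60.74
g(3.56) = -140.00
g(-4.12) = 64.16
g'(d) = -9*d^2 - 12*d + 15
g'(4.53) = -224.05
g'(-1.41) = 14.03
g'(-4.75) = -131.06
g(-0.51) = 9.19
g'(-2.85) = -23.90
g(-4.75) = 132.89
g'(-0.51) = 18.78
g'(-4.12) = -88.33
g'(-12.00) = -1137.00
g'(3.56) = -141.78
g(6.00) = -756.00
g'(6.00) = -381.00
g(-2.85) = -4.04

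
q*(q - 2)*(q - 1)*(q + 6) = q^4 + 3*q^3 - 16*q^2 + 12*q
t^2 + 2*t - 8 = (t - 2)*(t + 4)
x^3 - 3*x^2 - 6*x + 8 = (x - 4)*(x - 1)*(x + 2)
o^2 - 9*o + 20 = (o - 5)*(o - 4)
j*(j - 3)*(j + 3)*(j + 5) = j^4 + 5*j^3 - 9*j^2 - 45*j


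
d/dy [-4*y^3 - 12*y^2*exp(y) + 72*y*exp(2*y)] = -12*y^2*exp(y) - 12*y^2 + 144*y*exp(2*y) - 24*y*exp(y) + 72*exp(2*y)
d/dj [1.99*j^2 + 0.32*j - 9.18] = 3.98*j + 0.32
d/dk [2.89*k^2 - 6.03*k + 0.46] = 5.78*k - 6.03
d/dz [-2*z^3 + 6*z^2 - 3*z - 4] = -6*z^2 + 12*z - 3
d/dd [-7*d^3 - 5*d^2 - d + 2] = -21*d^2 - 10*d - 1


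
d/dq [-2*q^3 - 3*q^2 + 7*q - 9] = -6*q^2 - 6*q + 7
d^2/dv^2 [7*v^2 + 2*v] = 14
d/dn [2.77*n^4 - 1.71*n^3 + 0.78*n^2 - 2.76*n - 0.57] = 11.08*n^3 - 5.13*n^2 + 1.56*n - 2.76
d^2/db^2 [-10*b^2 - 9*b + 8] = -20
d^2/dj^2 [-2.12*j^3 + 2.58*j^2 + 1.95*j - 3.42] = 5.16 - 12.72*j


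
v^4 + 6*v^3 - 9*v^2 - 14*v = v*(v - 2)*(v + 1)*(v + 7)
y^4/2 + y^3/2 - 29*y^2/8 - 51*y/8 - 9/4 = (y/2 + 1)*(y - 3)*(y + 1/2)*(y + 3/2)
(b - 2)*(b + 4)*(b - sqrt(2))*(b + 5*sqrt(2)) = b^4 + 2*b^3 + 4*sqrt(2)*b^3 - 18*b^2 + 8*sqrt(2)*b^2 - 32*sqrt(2)*b - 20*b + 80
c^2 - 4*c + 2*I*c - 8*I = (c - 4)*(c + 2*I)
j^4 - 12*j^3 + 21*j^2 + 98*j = j*(j - 7)^2*(j + 2)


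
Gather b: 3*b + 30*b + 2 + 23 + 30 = 33*b + 55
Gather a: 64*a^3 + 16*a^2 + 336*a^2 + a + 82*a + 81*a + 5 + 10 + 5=64*a^3 + 352*a^2 + 164*a + 20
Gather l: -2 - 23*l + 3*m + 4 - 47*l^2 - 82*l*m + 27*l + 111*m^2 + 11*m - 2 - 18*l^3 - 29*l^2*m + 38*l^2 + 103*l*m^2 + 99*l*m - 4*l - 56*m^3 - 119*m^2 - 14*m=-18*l^3 + l^2*(-29*m - 9) + l*(103*m^2 + 17*m) - 56*m^3 - 8*m^2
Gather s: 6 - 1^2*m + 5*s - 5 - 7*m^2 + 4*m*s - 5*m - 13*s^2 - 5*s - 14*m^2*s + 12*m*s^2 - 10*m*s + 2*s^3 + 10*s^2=-7*m^2 - 6*m + 2*s^3 + s^2*(12*m - 3) + s*(-14*m^2 - 6*m) + 1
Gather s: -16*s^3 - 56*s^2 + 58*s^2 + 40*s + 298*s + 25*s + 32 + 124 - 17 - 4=-16*s^3 + 2*s^2 + 363*s + 135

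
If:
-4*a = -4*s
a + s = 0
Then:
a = 0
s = 0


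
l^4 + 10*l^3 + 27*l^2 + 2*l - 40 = (l - 1)*(l + 2)*(l + 4)*(l + 5)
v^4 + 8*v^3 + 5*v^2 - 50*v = v*(v - 2)*(v + 5)^2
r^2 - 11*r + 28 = (r - 7)*(r - 4)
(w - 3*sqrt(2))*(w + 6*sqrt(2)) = w^2 + 3*sqrt(2)*w - 36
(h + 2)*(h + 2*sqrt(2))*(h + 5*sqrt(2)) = h^3 + 2*h^2 + 7*sqrt(2)*h^2 + 14*sqrt(2)*h + 20*h + 40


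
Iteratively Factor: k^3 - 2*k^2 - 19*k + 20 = (k - 1)*(k^2 - k - 20) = (k - 5)*(k - 1)*(k + 4)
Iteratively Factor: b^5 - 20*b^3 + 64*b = (b + 4)*(b^4 - 4*b^3 - 4*b^2 + 16*b) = b*(b + 4)*(b^3 - 4*b^2 - 4*b + 16) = b*(b + 2)*(b + 4)*(b^2 - 6*b + 8) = b*(b - 4)*(b + 2)*(b + 4)*(b - 2)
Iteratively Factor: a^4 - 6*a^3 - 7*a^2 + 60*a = (a - 4)*(a^3 - 2*a^2 - 15*a) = a*(a - 4)*(a^2 - 2*a - 15) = a*(a - 5)*(a - 4)*(a + 3)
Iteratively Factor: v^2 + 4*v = (v + 4)*(v)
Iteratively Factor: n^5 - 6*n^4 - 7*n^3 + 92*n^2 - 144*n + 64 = (n - 4)*(n^4 - 2*n^3 - 15*n^2 + 32*n - 16) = (n - 4)*(n + 4)*(n^3 - 6*n^2 + 9*n - 4) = (n - 4)^2*(n + 4)*(n^2 - 2*n + 1) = (n - 4)^2*(n - 1)*(n + 4)*(n - 1)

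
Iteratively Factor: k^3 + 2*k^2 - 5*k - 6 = (k + 1)*(k^2 + k - 6) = (k - 2)*(k + 1)*(k + 3)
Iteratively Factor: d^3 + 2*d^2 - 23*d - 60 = (d - 5)*(d^2 + 7*d + 12) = (d - 5)*(d + 3)*(d + 4)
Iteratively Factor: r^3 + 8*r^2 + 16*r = (r)*(r^2 + 8*r + 16) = r*(r + 4)*(r + 4)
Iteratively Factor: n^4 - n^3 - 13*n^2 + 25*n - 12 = (n - 1)*(n^3 - 13*n + 12) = (n - 3)*(n - 1)*(n^2 + 3*n - 4) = (n - 3)*(n - 1)*(n + 4)*(n - 1)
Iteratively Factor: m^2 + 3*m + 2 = (m + 2)*(m + 1)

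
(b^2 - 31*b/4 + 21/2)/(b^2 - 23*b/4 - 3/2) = (4*b - 7)/(4*b + 1)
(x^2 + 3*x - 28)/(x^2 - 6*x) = (x^2 + 3*x - 28)/(x*(x - 6))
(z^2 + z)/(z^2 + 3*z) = (z + 1)/(z + 3)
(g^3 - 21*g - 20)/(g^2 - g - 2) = (g^2 - g - 20)/(g - 2)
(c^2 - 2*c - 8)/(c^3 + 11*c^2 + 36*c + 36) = (c - 4)/(c^2 + 9*c + 18)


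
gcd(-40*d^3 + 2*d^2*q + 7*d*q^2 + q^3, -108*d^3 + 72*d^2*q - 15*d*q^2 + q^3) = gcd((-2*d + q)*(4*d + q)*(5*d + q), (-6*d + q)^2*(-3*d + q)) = 1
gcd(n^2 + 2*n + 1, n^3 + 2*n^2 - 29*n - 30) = n + 1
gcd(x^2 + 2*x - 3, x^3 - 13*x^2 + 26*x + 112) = 1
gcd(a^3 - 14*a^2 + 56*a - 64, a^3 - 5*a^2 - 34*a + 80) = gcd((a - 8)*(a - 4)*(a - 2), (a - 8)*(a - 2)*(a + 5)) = a^2 - 10*a + 16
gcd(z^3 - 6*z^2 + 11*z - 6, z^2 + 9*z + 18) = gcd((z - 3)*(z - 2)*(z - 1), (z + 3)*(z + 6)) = 1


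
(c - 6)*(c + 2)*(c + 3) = c^3 - c^2 - 24*c - 36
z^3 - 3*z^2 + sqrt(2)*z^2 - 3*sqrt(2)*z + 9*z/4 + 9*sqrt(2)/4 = (z - 3/2)^2*(z + sqrt(2))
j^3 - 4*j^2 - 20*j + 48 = (j - 6)*(j - 2)*(j + 4)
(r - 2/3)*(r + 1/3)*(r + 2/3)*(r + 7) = r^4 + 22*r^3/3 + 17*r^2/9 - 88*r/27 - 28/27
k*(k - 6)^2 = k^3 - 12*k^2 + 36*k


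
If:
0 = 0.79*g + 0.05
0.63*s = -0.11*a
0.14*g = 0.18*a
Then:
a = -0.05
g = -0.06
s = 0.01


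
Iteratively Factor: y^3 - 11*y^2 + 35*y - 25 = (y - 5)*(y^2 - 6*y + 5) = (y - 5)^2*(y - 1)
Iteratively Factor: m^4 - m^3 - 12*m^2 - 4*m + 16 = (m - 4)*(m^3 + 3*m^2 - 4) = (m - 4)*(m - 1)*(m^2 + 4*m + 4) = (m - 4)*(m - 1)*(m + 2)*(m + 2)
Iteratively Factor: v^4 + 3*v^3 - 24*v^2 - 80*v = (v - 5)*(v^3 + 8*v^2 + 16*v) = v*(v - 5)*(v^2 + 8*v + 16) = v*(v - 5)*(v + 4)*(v + 4)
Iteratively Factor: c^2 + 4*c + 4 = (c + 2)*(c + 2)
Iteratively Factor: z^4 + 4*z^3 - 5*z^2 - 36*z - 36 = (z + 2)*(z^3 + 2*z^2 - 9*z - 18) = (z + 2)*(z + 3)*(z^2 - z - 6) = (z + 2)^2*(z + 3)*(z - 3)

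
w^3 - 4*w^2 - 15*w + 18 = (w - 6)*(w - 1)*(w + 3)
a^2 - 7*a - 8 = (a - 8)*(a + 1)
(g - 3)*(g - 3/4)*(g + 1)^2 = g^4 - 7*g^3/4 - 17*g^2/4 + 3*g/4 + 9/4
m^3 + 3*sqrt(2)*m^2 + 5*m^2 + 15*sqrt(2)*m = m*(m + 5)*(m + 3*sqrt(2))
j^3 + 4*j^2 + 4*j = j*(j + 2)^2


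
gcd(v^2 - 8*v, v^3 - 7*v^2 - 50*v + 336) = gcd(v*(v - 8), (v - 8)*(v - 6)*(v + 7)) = v - 8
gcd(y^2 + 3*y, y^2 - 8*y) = y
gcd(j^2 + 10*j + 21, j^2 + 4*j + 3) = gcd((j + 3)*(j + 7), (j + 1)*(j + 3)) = j + 3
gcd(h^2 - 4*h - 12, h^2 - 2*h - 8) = h + 2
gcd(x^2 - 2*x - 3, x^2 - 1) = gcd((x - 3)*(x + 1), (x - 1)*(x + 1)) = x + 1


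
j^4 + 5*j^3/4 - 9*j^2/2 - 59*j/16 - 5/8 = (j - 2)*(j + 1/4)*(j + 1/2)*(j + 5/2)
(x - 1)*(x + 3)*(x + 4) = x^3 + 6*x^2 + 5*x - 12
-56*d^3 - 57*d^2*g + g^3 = (-8*d + g)*(d + g)*(7*d + g)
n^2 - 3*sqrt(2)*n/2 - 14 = (n - 7*sqrt(2)/2)*(n + 2*sqrt(2))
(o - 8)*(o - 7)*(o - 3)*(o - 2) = o^4 - 20*o^3 + 137*o^2 - 370*o + 336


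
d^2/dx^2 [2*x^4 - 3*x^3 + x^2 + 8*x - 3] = 24*x^2 - 18*x + 2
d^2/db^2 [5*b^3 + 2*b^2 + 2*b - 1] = 30*b + 4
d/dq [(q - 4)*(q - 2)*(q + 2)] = 3*q^2 - 8*q - 4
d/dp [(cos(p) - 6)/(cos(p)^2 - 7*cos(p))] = (sin(p) + 42*sin(p)/cos(p)^2 - 12*tan(p))/(cos(p) - 7)^2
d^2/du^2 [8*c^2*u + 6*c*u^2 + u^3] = 12*c + 6*u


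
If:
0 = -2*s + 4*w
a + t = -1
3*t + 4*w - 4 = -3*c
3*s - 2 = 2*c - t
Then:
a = 26*w/9 - 23/9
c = 14*w/9 - 2/9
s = 2*w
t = 14/9 - 26*w/9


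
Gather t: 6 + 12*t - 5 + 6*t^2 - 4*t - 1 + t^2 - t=7*t^2 + 7*t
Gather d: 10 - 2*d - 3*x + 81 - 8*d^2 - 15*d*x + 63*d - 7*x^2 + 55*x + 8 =-8*d^2 + d*(61 - 15*x) - 7*x^2 + 52*x + 99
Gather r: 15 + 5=20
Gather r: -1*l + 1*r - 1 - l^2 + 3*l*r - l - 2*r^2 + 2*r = -l^2 - 2*l - 2*r^2 + r*(3*l + 3) - 1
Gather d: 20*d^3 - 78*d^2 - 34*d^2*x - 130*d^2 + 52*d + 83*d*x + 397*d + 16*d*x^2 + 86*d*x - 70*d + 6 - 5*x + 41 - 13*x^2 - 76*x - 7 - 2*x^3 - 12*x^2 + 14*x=20*d^3 + d^2*(-34*x - 208) + d*(16*x^2 + 169*x + 379) - 2*x^3 - 25*x^2 - 67*x + 40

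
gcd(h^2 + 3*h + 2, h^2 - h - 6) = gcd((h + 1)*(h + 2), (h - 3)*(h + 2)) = h + 2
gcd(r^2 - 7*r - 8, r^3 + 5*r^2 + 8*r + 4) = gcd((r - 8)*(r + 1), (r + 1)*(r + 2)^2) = r + 1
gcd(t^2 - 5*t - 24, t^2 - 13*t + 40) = t - 8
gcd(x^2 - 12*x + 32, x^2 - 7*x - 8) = x - 8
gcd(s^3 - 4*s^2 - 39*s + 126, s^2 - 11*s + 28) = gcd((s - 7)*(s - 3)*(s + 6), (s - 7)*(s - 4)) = s - 7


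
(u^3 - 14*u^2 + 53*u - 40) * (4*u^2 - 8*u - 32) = 4*u^5 - 64*u^4 + 292*u^3 - 136*u^2 - 1376*u + 1280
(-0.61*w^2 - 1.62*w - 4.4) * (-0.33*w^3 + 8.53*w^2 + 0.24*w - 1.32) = 0.2013*w^5 - 4.6687*w^4 - 12.513*w^3 - 37.1156*w^2 + 1.0824*w + 5.808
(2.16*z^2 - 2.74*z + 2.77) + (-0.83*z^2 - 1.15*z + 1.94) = 1.33*z^2 - 3.89*z + 4.71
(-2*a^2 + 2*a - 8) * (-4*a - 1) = 8*a^3 - 6*a^2 + 30*a + 8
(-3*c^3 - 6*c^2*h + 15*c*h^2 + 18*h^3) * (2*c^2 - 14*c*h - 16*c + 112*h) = -6*c^5 + 30*c^4*h + 48*c^4 + 114*c^3*h^2 - 240*c^3*h - 174*c^2*h^3 - 912*c^2*h^2 - 252*c*h^4 + 1392*c*h^3 + 2016*h^4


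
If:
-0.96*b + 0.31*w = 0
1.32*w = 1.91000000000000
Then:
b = 0.47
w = 1.45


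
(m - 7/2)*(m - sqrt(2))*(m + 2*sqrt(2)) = m^3 - 7*m^2/2 + sqrt(2)*m^2 - 7*sqrt(2)*m/2 - 4*m + 14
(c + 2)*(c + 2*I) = c^2 + 2*c + 2*I*c + 4*I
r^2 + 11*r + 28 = (r + 4)*(r + 7)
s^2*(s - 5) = s^3 - 5*s^2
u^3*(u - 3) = u^4 - 3*u^3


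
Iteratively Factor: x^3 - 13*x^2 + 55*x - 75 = (x - 5)*(x^2 - 8*x + 15) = (x - 5)^2*(x - 3)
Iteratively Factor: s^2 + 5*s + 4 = (s + 1)*(s + 4)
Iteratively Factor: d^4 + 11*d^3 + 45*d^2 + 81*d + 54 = (d + 3)*(d^3 + 8*d^2 + 21*d + 18) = (d + 2)*(d + 3)*(d^2 + 6*d + 9) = (d + 2)*(d + 3)^2*(d + 3)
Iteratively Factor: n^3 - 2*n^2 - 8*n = (n - 4)*(n^2 + 2*n) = (n - 4)*(n + 2)*(n)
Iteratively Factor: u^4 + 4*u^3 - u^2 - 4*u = (u + 1)*(u^3 + 3*u^2 - 4*u) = (u + 1)*(u + 4)*(u^2 - u) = (u - 1)*(u + 1)*(u + 4)*(u)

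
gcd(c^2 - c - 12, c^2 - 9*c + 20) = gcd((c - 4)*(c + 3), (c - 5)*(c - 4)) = c - 4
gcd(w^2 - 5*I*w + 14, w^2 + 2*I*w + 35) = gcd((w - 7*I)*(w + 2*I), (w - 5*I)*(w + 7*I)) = 1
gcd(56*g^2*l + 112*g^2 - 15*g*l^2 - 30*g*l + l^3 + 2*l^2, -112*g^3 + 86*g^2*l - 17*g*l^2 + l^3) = 56*g^2 - 15*g*l + l^2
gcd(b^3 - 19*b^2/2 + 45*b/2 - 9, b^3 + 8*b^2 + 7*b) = 1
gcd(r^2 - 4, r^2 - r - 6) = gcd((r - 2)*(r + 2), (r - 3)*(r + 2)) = r + 2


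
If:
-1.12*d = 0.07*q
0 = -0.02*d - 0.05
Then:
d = -2.50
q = 40.00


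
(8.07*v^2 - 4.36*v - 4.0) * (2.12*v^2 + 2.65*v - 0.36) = 17.1084*v^4 + 12.1423*v^3 - 22.9392*v^2 - 9.0304*v + 1.44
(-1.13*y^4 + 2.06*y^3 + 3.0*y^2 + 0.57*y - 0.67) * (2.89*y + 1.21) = -3.2657*y^5 + 4.5861*y^4 + 11.1626*y^3 + 5.2773*y^2 - 1.2466*y - 0.8107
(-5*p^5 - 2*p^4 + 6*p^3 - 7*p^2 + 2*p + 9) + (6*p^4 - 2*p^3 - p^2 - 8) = -5*p^5 + 4*p^4 + 4*p^3 - 8*p^2 + 2*p + 1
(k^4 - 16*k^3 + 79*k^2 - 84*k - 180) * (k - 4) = k^5 - 20*k^4 + 143*k^3 - 400*k^2 + 156*k + 720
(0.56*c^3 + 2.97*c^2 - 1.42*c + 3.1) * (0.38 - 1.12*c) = -0.6272*c^4 - 3.1136*c^3 + 2.719*c^2 - 4.0116*c + 1.178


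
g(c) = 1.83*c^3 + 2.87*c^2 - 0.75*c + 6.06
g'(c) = 5.49*c^2 + 5.74*c - 0.75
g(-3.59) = -38.93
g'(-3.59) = 49.40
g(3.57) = 123.22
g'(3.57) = 89.71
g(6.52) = 630.39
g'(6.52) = 270.06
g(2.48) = 49.76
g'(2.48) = 47.25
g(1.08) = 10.90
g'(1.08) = 11.85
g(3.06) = 83.07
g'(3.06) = 68.22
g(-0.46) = 6.83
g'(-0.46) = -2.23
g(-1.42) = 7.67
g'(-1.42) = 2.17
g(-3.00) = -15.27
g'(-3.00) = 31.44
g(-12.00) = -2733.90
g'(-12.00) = 720.93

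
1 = 1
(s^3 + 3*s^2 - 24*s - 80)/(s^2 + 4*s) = s - 1 - 20/s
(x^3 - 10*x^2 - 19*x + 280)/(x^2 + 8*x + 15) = (x^2 - 15*x + 56)/(x + 3)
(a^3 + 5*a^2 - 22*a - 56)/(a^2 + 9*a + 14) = a - 4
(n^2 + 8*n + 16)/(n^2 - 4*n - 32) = (n + 4)/(n - 8)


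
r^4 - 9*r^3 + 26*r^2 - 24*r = r*(r - 4)*(r - 3)*(r - 2)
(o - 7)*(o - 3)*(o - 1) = o^3 - 11*o^2 + 31*o - 21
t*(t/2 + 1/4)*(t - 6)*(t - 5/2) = t^4/2 - 4*t^3 + 43*t^2/8 + 15*t/4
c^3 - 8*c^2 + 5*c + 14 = (c - 7)*(c - 2)*(c + 1)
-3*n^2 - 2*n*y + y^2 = (-3*n + y)*(n + y)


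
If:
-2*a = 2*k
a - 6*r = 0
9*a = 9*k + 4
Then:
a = 2/9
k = -2/9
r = 1/27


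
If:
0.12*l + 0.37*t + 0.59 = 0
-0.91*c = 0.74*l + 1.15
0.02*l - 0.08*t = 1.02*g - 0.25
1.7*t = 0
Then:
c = 2.73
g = 0.15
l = -4.92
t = 0.00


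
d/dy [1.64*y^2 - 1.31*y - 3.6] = 3.28*y - 1.31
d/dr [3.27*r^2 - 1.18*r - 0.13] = 6.54*r - 1.18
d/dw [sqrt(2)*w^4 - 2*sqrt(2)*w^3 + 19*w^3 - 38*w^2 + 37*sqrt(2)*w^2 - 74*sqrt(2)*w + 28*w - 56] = 4*sqrt(2)*w^3 - 6*sqrt(2)*w^2 + 57*w^2 - 76*w + 74*sqrt(2)*w - 74*sqrt(2) + 28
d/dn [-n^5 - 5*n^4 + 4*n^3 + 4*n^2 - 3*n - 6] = -5*n^4 - 20*n^3 + 12*n^2 + 8*n - 3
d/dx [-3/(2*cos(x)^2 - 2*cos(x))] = 3*(sin(x)/cos(x)^2 - 2*tan(x))/(2*(cos(x) - 1)^2)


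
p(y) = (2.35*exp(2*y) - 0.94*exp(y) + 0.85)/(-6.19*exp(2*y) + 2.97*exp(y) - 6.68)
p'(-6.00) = 0.00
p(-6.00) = -0.13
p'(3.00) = 0.00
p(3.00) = -0.38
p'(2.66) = -0.00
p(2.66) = -0.38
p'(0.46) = -0.14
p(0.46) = -0.30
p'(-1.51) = -0.00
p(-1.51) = -0.12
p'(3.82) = 0.00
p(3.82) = -0.38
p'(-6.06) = 0.00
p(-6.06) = -0.13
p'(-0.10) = -0.16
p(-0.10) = -0.21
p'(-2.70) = 0.00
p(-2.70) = -0.12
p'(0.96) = -0.07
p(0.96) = -0.35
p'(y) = (4.7*exp(2*y) - 0.94*exp(y))/(-6.19*exp(2*y) + 2.97*exp(y) - 6.68) + (12.38*exp(2*y) - 2.97*exp(y))*(2.35*exp(2*y) - 0.94*exp(y) + 0.85)/(-6.19*exp(2*y) + 2.97*exp(y) - 6.68)^2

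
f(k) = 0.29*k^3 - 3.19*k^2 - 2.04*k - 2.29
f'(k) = 0.87*k^2 - 6.38*k - 2.04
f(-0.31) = -1.97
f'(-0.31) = 0.02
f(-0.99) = -3.68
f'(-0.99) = 5.13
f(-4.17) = -70.28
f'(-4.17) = 39.69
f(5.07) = -56.84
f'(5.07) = -12.02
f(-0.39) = -2.00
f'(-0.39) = 0.58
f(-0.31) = -1.97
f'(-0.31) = 0.02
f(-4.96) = -106.04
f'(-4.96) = 51.01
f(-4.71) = -93.75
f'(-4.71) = 47.31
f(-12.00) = -938.29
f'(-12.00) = 199.80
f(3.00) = -29.29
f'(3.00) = -13.35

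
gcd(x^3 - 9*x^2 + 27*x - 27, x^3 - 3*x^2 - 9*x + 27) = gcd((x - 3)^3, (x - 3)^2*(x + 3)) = x^2 - 6*x + 9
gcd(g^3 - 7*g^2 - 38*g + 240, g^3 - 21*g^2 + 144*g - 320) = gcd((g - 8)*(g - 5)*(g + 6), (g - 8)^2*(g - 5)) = g^2 - 13*g + 40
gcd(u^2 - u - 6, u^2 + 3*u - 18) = u - 3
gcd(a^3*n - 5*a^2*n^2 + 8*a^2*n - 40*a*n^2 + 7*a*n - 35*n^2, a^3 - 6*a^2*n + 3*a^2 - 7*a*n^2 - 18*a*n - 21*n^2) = 1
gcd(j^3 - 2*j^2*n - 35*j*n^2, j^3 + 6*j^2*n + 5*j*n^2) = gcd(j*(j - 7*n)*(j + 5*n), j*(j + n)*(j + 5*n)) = j^2 + 5*j*n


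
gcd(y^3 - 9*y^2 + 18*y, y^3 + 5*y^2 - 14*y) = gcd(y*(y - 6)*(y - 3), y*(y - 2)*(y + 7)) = y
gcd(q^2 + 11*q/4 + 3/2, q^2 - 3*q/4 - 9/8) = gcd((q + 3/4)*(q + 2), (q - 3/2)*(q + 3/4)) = q + 3/4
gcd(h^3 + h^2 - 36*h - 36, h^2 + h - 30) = h + 6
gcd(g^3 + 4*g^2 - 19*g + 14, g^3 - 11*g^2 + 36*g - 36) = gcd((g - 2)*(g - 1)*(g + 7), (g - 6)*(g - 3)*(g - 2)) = g - 2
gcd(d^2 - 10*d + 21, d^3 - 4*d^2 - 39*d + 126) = d^2 - 10*d + 21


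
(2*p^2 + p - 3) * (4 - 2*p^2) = -4*p^4 - 2*p^3 + 14*p^2 + 4*p - 12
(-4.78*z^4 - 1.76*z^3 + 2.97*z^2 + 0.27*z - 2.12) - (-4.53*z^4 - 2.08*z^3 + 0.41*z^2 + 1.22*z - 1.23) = -0.25*z^4 + 0.32*z^3 + 2.56*z^2 - 0.95*z - 0.89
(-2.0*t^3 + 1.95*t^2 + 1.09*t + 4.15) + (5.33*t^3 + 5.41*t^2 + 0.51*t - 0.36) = 3.33*t^3 + 7.36*t^2 + 1.6*t + 3.79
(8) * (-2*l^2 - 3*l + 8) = -16*l^2 - 24*l + 64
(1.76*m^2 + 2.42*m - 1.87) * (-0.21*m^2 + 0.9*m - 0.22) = -0.3696*m^4 + 1.0758*m^3 + 2.1835*m^2 - 2.2154*m + 0.4114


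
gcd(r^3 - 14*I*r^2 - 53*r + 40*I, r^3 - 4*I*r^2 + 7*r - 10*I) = r^2 - 6*I*r - 5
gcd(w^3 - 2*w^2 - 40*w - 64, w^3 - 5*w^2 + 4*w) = 1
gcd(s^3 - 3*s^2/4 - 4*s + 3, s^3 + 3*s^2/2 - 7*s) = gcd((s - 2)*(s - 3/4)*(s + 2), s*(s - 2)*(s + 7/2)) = s - 2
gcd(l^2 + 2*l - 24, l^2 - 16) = l - 4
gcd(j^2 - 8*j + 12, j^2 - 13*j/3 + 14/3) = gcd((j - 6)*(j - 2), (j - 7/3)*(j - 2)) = j - 2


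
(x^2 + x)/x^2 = (x + 1)/x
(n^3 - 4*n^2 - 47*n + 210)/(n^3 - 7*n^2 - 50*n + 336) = (n - 5)/(n - 8)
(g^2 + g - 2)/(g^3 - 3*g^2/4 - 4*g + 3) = 4*(g - 1)/(4*g^2 - 11*g + 6)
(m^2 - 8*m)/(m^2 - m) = (m - 8)/(m - 1)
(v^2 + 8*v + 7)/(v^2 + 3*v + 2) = (v + 7)/(v + 2)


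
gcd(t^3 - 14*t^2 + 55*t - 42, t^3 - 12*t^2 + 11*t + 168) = t - 7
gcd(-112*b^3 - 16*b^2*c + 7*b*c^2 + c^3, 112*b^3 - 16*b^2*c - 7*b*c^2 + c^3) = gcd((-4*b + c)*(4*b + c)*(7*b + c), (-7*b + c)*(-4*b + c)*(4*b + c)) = 16*b^2 - c^2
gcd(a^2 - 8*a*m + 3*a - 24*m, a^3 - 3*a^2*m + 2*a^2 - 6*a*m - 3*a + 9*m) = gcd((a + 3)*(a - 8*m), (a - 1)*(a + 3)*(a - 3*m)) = a + 3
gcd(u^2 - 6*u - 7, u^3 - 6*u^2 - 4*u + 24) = 1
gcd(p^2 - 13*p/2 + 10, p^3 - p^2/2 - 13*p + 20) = p - 5/2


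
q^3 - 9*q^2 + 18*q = q*(q - 6)*(q - 3)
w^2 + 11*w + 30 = (w + 5)*(w + 6)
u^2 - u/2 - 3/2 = (u - 3/2)*(u + 1)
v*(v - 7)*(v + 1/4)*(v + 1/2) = v^4 - 25*v^3/4 - 41*v^2/8 - 7*v/8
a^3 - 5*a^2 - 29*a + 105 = (a - 7)*(a - 3)*(a + 5)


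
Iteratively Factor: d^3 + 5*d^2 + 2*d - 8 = (d + 4)*(d^2 + d - 2) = (d + 2)*(d + 4)*(d - 1)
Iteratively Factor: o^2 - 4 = (o + 2)*(o - 2)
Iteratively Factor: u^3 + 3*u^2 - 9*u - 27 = (u + 3)*(u^2 - 9) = (u - 3)*(u + 3)*(u + 3)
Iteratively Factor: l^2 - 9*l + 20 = (l - 5)*(l - 4)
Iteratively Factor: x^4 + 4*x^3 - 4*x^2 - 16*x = (x + 2)*(x^3 + 2*x^2 - 8*x) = x*(x + 2)*(x^2 + 2*x - 8) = x*(x + 2)*(x + 4)*(x - 2)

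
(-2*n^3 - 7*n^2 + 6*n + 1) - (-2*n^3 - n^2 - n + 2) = -6*n^2 + 7*n - 1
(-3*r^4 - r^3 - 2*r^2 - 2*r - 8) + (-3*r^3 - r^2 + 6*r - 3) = -3*r^4 - 4*r^3 - 3*r^2 + 4*r - 11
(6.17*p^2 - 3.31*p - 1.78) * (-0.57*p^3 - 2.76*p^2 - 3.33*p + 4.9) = -3.5169*p^5 - 15.1425*p^4 - 10.3959*p^3 + 46.1681*p^2 - 10.2916*p - 8.722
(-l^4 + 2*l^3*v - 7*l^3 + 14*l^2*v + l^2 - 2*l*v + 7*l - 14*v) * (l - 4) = -l^5 + 2*l^4*v - 3*l^4 + 6*l^3*v + 29*l^3 - 58*l^2*v + 3*l^2 - 6*l*v - 28*l + 56*v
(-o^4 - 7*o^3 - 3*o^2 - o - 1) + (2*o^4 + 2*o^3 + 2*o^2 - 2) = o^4 - 5*o^3 - o^2 - o - 3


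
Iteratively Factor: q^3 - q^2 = (q - 1)*(q^2) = q*(q - 1)*(q)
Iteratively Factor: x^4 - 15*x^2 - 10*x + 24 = (x + 2)*(x^3 - 2*x^2 - 11*x + 12) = (x - 1)*(x + 2)*(x^2 - x - 12) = (x - 1)*(x + 2)*(x + 3)*(x - 4)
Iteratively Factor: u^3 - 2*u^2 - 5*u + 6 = (u - 3)*(u^2 + u - 2) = (u - 3)*(u - 1)*(u + 2)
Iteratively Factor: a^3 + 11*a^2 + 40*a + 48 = (a + 3)*(a^2 + 8*a + 16) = (a + 3)*(a + 4)*(a + 4)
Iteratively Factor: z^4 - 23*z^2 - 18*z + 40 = (z + 4)*(z^3 - 4*z^2 - 7*z + 10) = (z - 1)*(z + 4)*(z^2 - 3*z - 10) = (z - 5)*(z - 1)*(z + 4)*(z + 2)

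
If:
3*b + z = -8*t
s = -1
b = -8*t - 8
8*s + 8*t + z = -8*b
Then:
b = 8/5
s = -1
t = -6/5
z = 24/5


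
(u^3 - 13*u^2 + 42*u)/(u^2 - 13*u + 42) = u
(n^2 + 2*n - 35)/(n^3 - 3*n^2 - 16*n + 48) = (n^2 + 2*n - 35)/(n^3 - 3*n^2 - 16*n + 48)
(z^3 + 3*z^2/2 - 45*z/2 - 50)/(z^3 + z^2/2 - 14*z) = (2*z^2 - 5*z - 25)/(z*(2*z - 7))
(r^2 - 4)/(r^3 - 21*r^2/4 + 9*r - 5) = 4*(r + 2)/(4*r^2 - 13*r + 10)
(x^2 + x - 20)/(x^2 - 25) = (x - 4)/(x - 5)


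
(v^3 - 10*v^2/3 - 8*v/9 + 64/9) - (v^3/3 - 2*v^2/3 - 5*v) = 2*v^3/3 - 8*v^2/3 + 37*v/9 + 64/9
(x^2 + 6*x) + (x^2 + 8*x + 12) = 2*x^2 + 14*x + 12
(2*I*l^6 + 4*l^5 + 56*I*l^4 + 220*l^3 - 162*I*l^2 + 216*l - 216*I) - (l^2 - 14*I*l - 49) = 2*I*l^6 + 4*l^5 + 56*I*l^4 + 220*l^3 - l^2 - 162*I*l^2 + 216*l + 14*I*l + 49 - 216*I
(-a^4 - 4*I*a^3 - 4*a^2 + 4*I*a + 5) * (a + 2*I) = -a^5 - 6*I*a^4 + 4*a^3 - 4*I*a^2 - 3*a + 10*I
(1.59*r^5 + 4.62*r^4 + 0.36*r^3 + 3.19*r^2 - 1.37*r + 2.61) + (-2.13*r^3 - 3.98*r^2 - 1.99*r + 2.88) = 1.59*r^5 + 4.62*r^4 - 1.77*r^3 - 0.79*r^2 - 3.36*r + 5.49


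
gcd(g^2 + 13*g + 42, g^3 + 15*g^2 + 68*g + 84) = g^2 + 13*g + 42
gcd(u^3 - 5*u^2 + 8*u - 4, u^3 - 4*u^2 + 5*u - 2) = u^2 - 3*u + 2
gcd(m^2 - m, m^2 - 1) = m - 1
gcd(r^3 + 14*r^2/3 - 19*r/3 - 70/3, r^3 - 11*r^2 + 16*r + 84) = r + 2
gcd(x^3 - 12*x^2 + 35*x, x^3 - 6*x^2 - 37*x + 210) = x^2 - 12*x + 35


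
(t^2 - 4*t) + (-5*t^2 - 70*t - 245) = -4*t^2 - 74*t - 245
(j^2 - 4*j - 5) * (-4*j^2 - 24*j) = -4*j^4 - 8*j^3 + 116*j^2 + 120*j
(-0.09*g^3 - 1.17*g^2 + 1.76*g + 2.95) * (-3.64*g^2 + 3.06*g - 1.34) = 0.3276*g^5 + 3.9834*g^4 - 9.866*g^3 - 3.7846*g^2 + 6.6686*g - 3.953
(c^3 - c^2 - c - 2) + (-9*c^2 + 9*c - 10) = c^3 - 10*c^2 + 8*c - 12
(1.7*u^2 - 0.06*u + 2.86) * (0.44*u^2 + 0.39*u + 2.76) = 0.748*u^4 + 0.6366*u^3 + 5.927*u^2 + 0.9498*u + 7.8936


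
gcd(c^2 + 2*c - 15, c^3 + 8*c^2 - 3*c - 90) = c^2 + 2*c - 15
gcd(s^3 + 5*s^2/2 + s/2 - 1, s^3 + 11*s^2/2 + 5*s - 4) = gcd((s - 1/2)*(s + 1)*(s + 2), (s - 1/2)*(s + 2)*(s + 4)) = s^2 + 3*s/2 - 1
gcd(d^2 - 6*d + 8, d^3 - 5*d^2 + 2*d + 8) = d^2 - 6*d + 8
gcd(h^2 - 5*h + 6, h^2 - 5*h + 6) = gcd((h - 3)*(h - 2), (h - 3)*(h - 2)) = h^2 - 5*h + 6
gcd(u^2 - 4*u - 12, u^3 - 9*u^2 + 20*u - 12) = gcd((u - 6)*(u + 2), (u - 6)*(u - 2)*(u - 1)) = u - 6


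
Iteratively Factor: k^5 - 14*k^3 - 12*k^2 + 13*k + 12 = (k + 1)*(k^4 - k^3 - 13*k^2 + k + 12) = (k - 1)*(k + 1)*(k^3 - 13*k - 12) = (k - 1)*(k + 1)^2*(k^2 - k - 12) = (k - 1)*(k + 1)^2*(k + 3)*(k - 4)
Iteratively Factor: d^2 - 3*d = (d)*(d - 3)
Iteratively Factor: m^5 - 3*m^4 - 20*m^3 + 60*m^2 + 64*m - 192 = (m + 2)*(m^4 - 5*m^3 - 10*m^2 + 80*m - 96) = (m + 2)*(m + 4)*(m^3 - 9*m^2 + 26*m - 24) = (m - 2)*(m + 2)*(m + 4)*(m^2 - 7*m + 12) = (m - 4)*(m - 2)*(m + 2)*(m + 4)*(m - 3)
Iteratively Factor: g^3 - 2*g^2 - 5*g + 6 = (g - 1)*(g^2 - g - 6) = (g - 1)*(g + 2)*(g - 3)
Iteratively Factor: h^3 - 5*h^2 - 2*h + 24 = (h - 4)*(h^2 - h - 6) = (h - 4)*(h + 2)*(h - 3)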